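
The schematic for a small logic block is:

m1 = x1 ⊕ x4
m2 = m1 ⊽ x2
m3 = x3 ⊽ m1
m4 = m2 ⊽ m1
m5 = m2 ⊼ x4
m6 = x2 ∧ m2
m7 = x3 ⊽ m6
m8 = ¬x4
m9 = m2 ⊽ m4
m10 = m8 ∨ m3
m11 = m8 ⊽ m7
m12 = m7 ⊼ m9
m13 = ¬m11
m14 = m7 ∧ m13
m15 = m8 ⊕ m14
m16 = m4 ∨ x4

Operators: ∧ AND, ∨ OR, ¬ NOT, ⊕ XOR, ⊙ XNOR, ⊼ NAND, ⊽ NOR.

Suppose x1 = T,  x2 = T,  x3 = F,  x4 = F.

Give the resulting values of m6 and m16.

m6 = F, m16 = F

m1 = x1 XOR x4 = T XOR F = T
m2 = m1 NOR x2 = T NOR T = F
m4 = m2 NOR m1 = F NOR T = F
m6 = x2 AND m2 = T AND F = F
m16 = m4 OR x4 = F OR F = F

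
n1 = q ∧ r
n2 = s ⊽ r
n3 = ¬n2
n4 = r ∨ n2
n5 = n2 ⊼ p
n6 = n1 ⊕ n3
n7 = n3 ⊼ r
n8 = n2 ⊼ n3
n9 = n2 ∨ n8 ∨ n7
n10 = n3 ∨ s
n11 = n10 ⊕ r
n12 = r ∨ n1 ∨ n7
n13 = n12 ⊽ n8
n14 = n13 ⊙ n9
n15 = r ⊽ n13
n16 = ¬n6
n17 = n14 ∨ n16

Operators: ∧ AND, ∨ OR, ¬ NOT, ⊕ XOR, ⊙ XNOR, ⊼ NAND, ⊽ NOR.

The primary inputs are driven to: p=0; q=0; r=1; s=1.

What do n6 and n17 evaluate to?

n6 = 1  n17 = 0

n1 = q AND r = 0 AND 1 = 0
n2 = s NOR r = 1 NOR 1 = 0
n3 = NOT n2 = NOT 0 = 1
n6 = n1 XOR n3 = 0 XOR 1 = 1
n7 = n3 NAND r = 1 NAND 1 = 0
n8 = n2 NAND n3 = 0 NAND 1 = 1
n9 = n2 OR n8 OR n7 = 0 OR 1 OR 0 = 1
n12 = r OR n1 OR n7 = 1 OR 0 OR 0 = 1
n13 = n12 NOR n8 = 1 NOR 1 = 0
n14 = n13 XNOR n9 = 0 XNOR 1 = 0
n16 = NOT n6 = NOT 1 = 0
n17 = n14 OR n16 = 0 OR 0 = 0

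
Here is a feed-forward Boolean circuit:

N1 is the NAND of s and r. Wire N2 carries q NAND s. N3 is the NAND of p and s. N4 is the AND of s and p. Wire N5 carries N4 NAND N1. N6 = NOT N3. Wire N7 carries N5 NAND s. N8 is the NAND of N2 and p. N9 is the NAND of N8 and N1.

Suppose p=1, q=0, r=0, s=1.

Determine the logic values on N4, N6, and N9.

N1 = s NAND r = 1 NAND 0 = 1
N2 = q NAND s = 0 NAND 1 = 1
N3 = p NAND s = 1 NAND 1 = 0
N4 = s AND p = 1 AND 1 = 1
N6 = NOT N3 = NOT 0 = 1
N8 = N2 NAND p = 1 NAND 1 = 0
N9 = N8 NAND N1 = 0 NAND 1 = 1

N4 = 1, N6 = 1, N9 = 1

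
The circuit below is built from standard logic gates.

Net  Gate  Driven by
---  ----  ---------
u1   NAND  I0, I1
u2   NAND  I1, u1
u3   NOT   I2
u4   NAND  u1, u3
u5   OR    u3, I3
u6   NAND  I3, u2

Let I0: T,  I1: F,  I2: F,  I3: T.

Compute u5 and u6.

u1 = I0 NAND I1 = T NAND F = T
u2 = I1 NAND u1 = F NAND T = T
u3 = NOT I2 = NOT F = T
u5 = u3 OR I3 = T OR T = T
u6 = I3 NAND u2 = T NAND T = F

u5 = T, u6 = F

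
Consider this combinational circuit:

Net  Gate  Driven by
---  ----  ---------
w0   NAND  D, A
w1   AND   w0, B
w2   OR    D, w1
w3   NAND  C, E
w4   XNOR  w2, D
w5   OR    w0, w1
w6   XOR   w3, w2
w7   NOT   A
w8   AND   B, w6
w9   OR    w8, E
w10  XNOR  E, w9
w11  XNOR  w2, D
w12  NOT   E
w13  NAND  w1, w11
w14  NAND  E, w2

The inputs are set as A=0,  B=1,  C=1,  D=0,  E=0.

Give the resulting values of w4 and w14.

w4 = 0, w14 = 1

w0 = D NAND A = 0 NAND 0 = 1
w1 = w0 AND B = 1 AND 1 = 1
w2 = D OR w1 = 0 OR 1 = 1
w4 = w2 XNOR D = 1 XNOR 0 = 0
w14 = E NAND w2 = 0 NAND 1 = 1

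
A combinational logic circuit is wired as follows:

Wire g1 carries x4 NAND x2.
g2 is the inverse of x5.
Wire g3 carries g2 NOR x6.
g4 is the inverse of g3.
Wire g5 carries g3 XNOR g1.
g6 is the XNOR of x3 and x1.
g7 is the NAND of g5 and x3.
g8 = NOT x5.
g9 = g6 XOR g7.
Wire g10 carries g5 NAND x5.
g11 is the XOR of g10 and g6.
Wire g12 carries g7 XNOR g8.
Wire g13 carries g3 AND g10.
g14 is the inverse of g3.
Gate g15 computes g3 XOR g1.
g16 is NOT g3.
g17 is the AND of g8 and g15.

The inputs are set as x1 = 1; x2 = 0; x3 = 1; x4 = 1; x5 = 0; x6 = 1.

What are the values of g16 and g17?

g1 = x4 NAND x2 = 1 NAND 0 = 1
g2 = NOT x5 = NOT 0 = 1
g3 = g2 NOR x6 = 1 NOR 1 = 0
g8 = NOT x5 = NOT 0 = 1
g15 = g3 XOR g1 = 0 XOR 1 = 1
g16 = NOT g3 = NOT 0 = 1
g17 = g8 AND g15 = 1 AND 1 = 1

g16 = 1; g17 = 1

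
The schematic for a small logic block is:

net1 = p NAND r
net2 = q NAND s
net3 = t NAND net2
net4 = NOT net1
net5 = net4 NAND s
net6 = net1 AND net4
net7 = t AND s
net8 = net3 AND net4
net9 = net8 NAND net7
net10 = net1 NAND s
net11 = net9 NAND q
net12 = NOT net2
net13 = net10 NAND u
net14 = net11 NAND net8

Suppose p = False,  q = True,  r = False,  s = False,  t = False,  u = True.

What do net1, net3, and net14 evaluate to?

net1 = p NAND r = False NAND False = True
net2 = q NAND s = True NAND False = True
net3 = t NAND net2 = False NAND True = True
net4 = NOT net1 = NOT True = False
net7 = t AND s = False AND False = False
net8 = net3 AND net4 = True AND False = False
net9 = net8 NAND net7 = False NAND False = True
net11 = net9 NAND q = True NAND True = False
net14 = net11 NAND net8 = False NAND False = True

net1 = True; net3 = True; net14 = True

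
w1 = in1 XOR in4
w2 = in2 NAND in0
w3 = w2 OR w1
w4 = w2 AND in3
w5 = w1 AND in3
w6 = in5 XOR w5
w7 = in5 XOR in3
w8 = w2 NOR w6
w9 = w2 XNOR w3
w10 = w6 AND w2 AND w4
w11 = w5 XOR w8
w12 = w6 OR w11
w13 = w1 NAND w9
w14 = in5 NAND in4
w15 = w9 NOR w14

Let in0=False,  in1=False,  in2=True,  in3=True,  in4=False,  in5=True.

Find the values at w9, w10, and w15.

w9 = True; w10 = True; w15 = False

w1 = in1 XOR in4 = False XOR False = False
w2 = in2 NAND in0 = True NAND False = True
w3 = w2 OR w1 = True OR False = True
w4 = w2 AND in3 = True AND True = True
w5 = w1 AND in3 = False AND True = False
w6 = in5 XOR w5 = True XOR False = True
w9 = w2 XNOR w3 = True XNOR True = True
w10 = w6 AND w2 AND w4 = True AND True AND True = True
w14 = in5 NAND in4 = True NAND False = True
w15 = w9 NOR w14 = True NOR True = False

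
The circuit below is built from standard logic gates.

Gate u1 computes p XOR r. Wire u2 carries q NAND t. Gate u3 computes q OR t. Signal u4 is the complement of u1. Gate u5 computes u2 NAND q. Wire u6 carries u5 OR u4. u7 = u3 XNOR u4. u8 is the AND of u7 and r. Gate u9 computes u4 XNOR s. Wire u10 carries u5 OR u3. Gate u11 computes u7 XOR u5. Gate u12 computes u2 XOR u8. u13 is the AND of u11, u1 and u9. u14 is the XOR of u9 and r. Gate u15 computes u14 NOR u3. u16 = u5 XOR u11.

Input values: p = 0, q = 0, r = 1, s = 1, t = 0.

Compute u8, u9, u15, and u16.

u8 = 1; u9 = 0; u15 = 0; u16 = 1

u1 = p XOR r = 0 XOR 1 = 1
u2 = q NAND t = 0 NAND 0 = 1
u3 = q OR t = 0 OR 0 = 0
u4 = NOT u1 = NOT 1 = 0
u5 = u2 NAND q = 1 NAND 0 = 1
u7 = u3 XNOR u4 = 0 XNOR 0 = 1
u8 = u7 AND r = 1 AND 1 = 1
u9 = u4 XNOR s = 0 XNOR 1 = 0
u11 = u7 XOR u5 = 1 XOR 1 = 0
u14 = u9 XOR r = 0 XOR 1 = 1
u15 = u14 NOR u3 = 1 NOR 0 = 0
u16 = u5 XOR u11 = 1 XOR 0 = 1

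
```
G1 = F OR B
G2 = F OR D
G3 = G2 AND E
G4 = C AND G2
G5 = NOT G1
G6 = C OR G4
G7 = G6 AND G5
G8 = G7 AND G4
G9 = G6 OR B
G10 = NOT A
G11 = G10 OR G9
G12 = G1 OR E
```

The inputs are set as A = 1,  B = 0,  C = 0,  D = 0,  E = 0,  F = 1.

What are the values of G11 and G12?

G11 = 0, G12 = 1

G1 = F OR B = 1 OR 0 = 1
G2 = F OR D = 1 OR 0 = 1
G4 = C AND G2 = 0 AND 1 = 0
G6 = C OR G4 = 0 OR 0 = 0
G9 = G6 OR B = 0 OR 0 = 0
G10 = NOT A = NOT 1 = 0
G11 = G10 OR G9 = 0 OR 0 = 0
G12 = G1 OR E = 1 OR 0 = 1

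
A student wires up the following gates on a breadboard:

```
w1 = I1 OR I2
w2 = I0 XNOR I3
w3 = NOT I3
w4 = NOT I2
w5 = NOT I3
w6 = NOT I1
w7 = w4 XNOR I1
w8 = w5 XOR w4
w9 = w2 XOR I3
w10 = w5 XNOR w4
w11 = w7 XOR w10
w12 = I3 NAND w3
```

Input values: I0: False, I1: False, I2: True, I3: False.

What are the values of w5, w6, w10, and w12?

w5 = True; w6 = True; w10 = False; w12 = True

w3 = NOT I3 = NOT False = True
w4 = NOT I2 = NOT True = False
w5 = NOT I3 = NOT False = True
w6 = NOT I1 = NOT False = True
w10 = w5 XNOR w4 = True XNOR False = False
w12 = I3 NAND w3 = False NAND True = True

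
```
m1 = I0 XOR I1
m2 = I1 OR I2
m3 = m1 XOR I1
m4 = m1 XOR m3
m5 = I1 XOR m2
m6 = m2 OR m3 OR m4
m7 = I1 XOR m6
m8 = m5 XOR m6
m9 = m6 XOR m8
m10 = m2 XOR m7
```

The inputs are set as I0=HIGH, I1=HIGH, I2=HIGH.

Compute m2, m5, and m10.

m1 = I0 XOR I1 = HIGH XOR HIGH = LOW
m2 = I1 OR I2 = HIGH OR HIGH = HIGH
m3 = m1 XOR I1 = LOW XOR HIGH = HIGH
m4 = m1 XOR m3 = LOW XOR HIGH = HIGH
m5 = I1 XOR m2 = HIGH XOR HIGH = LOW
m6 = m2 OR m3 OR m4 = HIGH OR HIGH OR HIGH = HIGH
m7 = I1 XOR m6 = HIGH XOR HIGH = LOW
m10 = m2 XOR m7 = HIGH XOR LOW = HIGH

m2 = HIGH, m5 = LOW, m10 = HIGH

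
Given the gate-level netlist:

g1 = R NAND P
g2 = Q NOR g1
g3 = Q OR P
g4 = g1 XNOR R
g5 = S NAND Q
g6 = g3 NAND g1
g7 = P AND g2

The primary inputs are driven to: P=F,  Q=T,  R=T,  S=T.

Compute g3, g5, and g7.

g1 = R NAND P = T NAND F = T
g2 = Q NOR g1 = T NOR T = F
g3 = Q OR P = T OR F = T
g5 = S NAND Q = T NAND T = F
g7 = P AND g2 = F AND F = F

g3 = T, g5 = F, g7 = F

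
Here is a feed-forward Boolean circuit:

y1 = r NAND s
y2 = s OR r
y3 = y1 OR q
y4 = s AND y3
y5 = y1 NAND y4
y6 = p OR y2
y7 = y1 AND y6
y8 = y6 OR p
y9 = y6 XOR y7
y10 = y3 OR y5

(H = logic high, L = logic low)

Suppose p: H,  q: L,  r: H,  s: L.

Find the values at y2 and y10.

y1 = r NAND s = H NAND L = H
y2 = s OR r = L OR H = H
y3 = y1 OR q = H OR L = H
y4 = s AND y3 = L AND H = L
y5 = y1 NAND y4 = H NAND L = H
y10 = y3 OR y5 = H OR H = H

y2 = H  y10 = H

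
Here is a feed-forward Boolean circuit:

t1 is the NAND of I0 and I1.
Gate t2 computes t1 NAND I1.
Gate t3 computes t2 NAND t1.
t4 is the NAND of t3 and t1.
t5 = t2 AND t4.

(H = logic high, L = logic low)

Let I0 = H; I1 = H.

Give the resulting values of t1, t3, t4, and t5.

t1 = I0 NAND I1 = H NAND H = L
t2 = t1 NAND I1 = L NAND H = H
t3 = t2 NAND t1 = H NAND L = H
t4 = t3 NAND t1 = H NAND L = H
t5 = t2 AND t4 = H AND H = H

t1 = L, t3 = H, t4 = H, t5 = H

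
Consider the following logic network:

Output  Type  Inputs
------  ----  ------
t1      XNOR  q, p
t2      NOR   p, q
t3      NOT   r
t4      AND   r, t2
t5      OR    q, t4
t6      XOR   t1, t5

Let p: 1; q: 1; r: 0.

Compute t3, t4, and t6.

t3 = 1; t4 = 0; t6 = 0

t1 = q XNOR p = 1 XNOR 1 = 1
t2 = p NOR q = 1 NOR 1 = 0
t3 = NOT r = NOT 0 = 1
t4 = r AND t2 = 0 AND 0 = 0
t5 = q OR t4 = 1 OR 0 = 1
t6 = t1 XOR t5 = 1 XOR 1 = 0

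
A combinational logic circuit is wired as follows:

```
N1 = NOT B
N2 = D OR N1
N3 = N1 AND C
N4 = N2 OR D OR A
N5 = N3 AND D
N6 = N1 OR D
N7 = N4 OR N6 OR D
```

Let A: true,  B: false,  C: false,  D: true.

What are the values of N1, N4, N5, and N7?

N1 = true  N4 = true  N5 = false  N7 = true

N1 = NOT B = NOT false = true
N2 = D OR N1 = true OR true = true
N3 = N1 AND C = true AND false = false
N4 = N2 OR D OR A = true OR true OR true = true
N5 = N3 AND D = false AND true = false
N6 = N1 OR D = true OR true = true
N7 = N4 OR N6 OR D = true OR true OR true = true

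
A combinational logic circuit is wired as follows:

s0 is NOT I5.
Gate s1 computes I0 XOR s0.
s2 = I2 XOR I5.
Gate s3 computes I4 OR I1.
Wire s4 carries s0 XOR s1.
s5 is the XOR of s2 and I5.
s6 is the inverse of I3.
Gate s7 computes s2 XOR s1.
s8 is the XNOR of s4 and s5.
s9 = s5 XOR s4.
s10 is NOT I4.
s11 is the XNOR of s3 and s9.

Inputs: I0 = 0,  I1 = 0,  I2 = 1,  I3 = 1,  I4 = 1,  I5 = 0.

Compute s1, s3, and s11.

s1 = 1, s3 = 1, s11 = 1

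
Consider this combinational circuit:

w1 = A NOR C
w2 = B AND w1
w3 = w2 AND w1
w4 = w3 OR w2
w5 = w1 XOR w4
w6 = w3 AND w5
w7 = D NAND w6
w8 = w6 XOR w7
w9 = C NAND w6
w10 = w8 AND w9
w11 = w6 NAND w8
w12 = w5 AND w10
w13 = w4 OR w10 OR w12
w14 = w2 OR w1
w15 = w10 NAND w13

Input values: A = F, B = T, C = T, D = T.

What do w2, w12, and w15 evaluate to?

w1 = A NOR C = F NOR T = F
w2 = B AND w1 = T AND F = F
w3 = w2 AND w1 = F AND F = F
w4 = w3 OR w2 = F OR F = F
w5 = w1 XOR w4 = F XOR F = F
w6 = w3 AND w5 = F AND F = F
w7 = D NAND w6 = T NAND F = T
w8 = w6 XOR w7 = F XOR T = T
w9 = C NAND w6 = T NAND F = T
w10 = w8 AND w9 = T AND T = T
w12 = w5 AND w10 = F AND T = F
w13 = w4 OR w10 OR w12 = F OR T OR F = T
w15 = w10 NAND w13 = T NAND T = F

w2 = F, w12 = F, w15 = F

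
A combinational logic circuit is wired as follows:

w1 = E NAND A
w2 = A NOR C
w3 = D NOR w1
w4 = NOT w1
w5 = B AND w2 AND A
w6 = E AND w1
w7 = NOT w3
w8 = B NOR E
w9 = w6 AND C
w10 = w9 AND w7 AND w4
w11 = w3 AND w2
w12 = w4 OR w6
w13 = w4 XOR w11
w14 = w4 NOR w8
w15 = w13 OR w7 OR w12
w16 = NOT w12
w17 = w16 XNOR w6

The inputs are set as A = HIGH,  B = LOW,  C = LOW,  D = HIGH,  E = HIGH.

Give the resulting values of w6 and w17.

w1 = E NAND A = HIGH NAND HIGH = LOW
w4 = NOT w1 = NOT LOW = HIGH
w6 = E AND w1 = HIGH AND LOW = LOW
w12 = w4 OR w6 = HIGH OR LOW = HIGH
w16 = NOT w12 = NOT HIGH = LOW
w17 = w16 XNOR w6 = LOW XNOR LOW = HIGH

w6 = LOW; w17 = HIGH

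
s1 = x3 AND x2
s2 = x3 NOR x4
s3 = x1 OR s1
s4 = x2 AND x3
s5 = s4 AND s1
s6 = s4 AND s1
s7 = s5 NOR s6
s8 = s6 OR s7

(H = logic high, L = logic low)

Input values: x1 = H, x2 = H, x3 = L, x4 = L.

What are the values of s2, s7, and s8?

s2 = H  s7 = H  s8 = H

s1 = x3 AND x2 = L AND H = L
s2 = x3 NOR x4 = L NOR L = H
s4 = x2 AND x3 = H AND L = L
s5 = s4 AND s1 = L AND L = L
s6 = s4 AND s1 = L AND L = L
s7 = s5 NOR s6 = L NOR L = H
s8 = s6 OR s7 = L OR H = H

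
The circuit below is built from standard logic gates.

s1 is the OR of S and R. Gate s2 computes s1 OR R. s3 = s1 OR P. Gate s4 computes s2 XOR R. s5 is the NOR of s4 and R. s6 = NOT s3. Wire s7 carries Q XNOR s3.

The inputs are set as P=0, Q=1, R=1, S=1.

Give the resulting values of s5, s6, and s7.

s5 = 0; s6 = 0; s7 = 1

s1 = S OR R = 1 OR 1 = 1
s2 = s1 OR R = 1 OR 1 = 1
s3 = s1 OR P = 1 OR 0 = 1
s4 = s2 XOR R = 1 XOR 1 = 0
s5 = s4 NOR R = 0 NOR 1 = 0
s6 = NOT s3 = NOT 1 = 0
s7 = Q XNOR s3 = 1 XNOR 1 = 1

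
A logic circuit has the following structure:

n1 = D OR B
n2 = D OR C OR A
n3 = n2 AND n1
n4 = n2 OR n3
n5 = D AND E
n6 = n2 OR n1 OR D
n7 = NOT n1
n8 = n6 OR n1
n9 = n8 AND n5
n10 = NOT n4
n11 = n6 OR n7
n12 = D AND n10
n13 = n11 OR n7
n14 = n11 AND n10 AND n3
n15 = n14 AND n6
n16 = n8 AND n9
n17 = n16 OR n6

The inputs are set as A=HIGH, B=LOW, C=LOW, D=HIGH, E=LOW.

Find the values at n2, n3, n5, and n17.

n2 = HIGH, n3 = HIGH, n5 = LOW, n17 = HIGH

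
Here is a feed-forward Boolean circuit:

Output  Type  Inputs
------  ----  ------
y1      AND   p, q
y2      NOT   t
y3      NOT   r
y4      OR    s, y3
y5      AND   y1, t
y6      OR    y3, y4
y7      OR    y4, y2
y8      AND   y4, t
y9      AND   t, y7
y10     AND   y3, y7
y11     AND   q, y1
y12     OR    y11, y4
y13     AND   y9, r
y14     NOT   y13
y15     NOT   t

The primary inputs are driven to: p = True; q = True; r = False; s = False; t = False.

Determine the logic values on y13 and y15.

y13 = False  y15 = True

y2 = NOT t = NOT False = True
y3 = NOT r = NOT False = True
y4 = s OR y3 = False OR True = True
y7 = y4 OR y2 = True OR True = True
y9 = t AND y7 = False AND True = False
y13 = y9 AND r = False AND False = False
y15 = NOT t = NOT False = True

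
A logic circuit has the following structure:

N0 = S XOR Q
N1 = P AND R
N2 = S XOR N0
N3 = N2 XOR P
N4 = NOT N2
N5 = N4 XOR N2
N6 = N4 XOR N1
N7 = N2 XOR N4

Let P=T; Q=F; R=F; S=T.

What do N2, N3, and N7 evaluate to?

N0 = S XOR Q = T XOR F = T
N2 = S XOR N0 = T XOR T = F
N3 = N2 XOR P = F XOR T = T
N4 = NOT N2 = NOT F = T
N7 = N2 XOR N4 = F XOR T = T

N2 = F, N3 = T, N7 = T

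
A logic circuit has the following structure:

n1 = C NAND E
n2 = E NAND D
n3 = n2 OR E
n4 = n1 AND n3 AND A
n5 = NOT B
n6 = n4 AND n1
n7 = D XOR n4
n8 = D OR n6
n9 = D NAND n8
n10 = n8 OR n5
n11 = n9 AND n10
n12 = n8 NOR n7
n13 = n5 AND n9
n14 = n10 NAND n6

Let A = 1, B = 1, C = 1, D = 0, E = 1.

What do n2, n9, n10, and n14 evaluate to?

n1 = C NAND E = 1 NAND 1 = 0
n2 = E NAND D = 1 NAND 0 = 1
n3 = n2 OR E = 1 OR 1 = 1
n4 = n1 AND n3 AND A = 0 AND 1 AND 1 = 0
n5 = NOT B = NOT 1 = 0
n6 = n4 AND n1 = 0 AND 0 = 0
n8 = D OR n6 = 0 OR 0 = 0
n9 = D NAND n8 = 0 NAND 0 = 1
n10 = n8 OR n5 = 0 OR 0 = 0
n14 = n10 NAND n6 = 0 NAND 0 = 1

n2 = 1, n9 = 1, n10 = 0, n14 = 1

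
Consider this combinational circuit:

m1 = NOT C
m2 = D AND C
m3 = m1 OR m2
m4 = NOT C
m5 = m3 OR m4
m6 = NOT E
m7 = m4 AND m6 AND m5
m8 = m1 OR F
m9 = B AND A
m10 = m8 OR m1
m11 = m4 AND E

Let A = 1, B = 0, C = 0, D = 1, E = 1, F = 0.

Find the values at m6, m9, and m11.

m4 = NOT C = NOT 0 = 1
m6 = NOT E = NOT 1 = 0
m9 = B AND A = 0 AND 1 = 0
m11 = m4 AND E = 1 AND 1 = 1

m6 = 0, m9 = 0, m11 = 1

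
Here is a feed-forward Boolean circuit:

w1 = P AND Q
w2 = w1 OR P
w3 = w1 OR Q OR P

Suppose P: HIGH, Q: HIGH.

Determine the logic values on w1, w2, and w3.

w1 = HIGH, w2 = HIGH, w3 = HIGH

w1 = P AND Q = HIGH AND HIGH = HIGH
w2 = w1 OR P = HIGH OR HIGH = HIGH
w3 = w1 OR Q OR P = HIGH OR HIGH OR HIGH = HIGH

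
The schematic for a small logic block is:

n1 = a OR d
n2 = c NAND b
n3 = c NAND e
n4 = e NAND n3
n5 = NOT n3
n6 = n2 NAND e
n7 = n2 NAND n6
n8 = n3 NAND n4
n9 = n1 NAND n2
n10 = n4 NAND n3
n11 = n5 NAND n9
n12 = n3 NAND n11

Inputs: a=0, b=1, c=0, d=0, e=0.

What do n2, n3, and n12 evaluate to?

n2 = 1, n3 = 1, n12 = 0

n1 = a OR d = 0 OR 0 = 0
n2 = c NAND b = 0 NAND 1 = 1
n3 = c NAND e = 0 NAND 0 = 1
n5 = NOT n3 = NOT 1 = 0
n9 = n1 NAND n2 = 0 NAND 1 = 1
n11 = n5 NAND n9 = 0 NAND 1 = 1
n12 = n3 NAND n11 = 1 NAND 1 = 0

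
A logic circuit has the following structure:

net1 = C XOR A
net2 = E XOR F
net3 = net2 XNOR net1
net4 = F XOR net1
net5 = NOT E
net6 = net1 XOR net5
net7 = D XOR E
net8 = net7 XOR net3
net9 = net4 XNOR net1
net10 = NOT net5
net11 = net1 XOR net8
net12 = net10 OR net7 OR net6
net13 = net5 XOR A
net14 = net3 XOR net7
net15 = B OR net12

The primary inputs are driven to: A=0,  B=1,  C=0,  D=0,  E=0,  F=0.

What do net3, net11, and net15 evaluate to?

net1 = C XOR A = 0 XOR 0 = 0
net2 = E XOR F = 0 XOR 0 = 0
net3 = net2 XNOR net1 = 0 XNOR 0 = 1
net5 = NOT E = NOT 0 = 1
net6 = net1 XOR net5 = 0 XOR 1 = 1
net7 = D XOR E = 0 XOR 0 = 0
net8 = net7 XOR net3 = 0 XOR 1 = 1
net10 = NOT net5 = NOT 1 = 0
net11 = net1 XOR net8 = 0 XOR 1 = 1
net12 = net10 OR net7 OR net6 = 0 OR 0 OR 1 = 1
net15 = B OR net12 = 1 OR 1 = 1

net3 = 1; net11 = 1; net15 = 1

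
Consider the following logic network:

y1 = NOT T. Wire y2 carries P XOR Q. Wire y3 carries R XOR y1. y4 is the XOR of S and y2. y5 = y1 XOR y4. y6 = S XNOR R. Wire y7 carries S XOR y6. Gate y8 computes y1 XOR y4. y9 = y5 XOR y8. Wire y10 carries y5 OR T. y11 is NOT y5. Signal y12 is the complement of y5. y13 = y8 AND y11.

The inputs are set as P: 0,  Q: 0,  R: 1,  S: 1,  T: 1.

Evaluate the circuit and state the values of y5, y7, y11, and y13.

y1 = NOT T = NOT 1 = 0
y2 = P XOR Q = 0 XOR 0 = 0
y4 = S XOR y2 = 1 XOR 0 = 1
y5 = y1 XOR y4 = 0 XOR 1 = 1
y6 = S XNOR R = 1 XNOR 1 = 1
y7 = S XOR y6 = 1 XOR 1 = 0
y8 = y1 XOR y4 = 0 XOR 1 = 1
y11 = NOT y5 = NOT 1 = 0
y13 = y8 AND y11 = 1 AND 0 = 0

y5 = 1  y7 = 0  y11 = 0  y13 = 0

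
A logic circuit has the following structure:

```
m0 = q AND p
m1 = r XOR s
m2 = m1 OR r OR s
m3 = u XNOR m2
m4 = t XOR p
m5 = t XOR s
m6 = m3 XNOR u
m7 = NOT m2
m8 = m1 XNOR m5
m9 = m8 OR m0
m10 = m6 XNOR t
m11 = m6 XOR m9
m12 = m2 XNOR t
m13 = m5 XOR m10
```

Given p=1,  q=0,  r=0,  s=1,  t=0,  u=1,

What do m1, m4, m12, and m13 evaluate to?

m1 = 1  m4 = 1  m12 = 0  m13 = 1

m1 = r XOR s = 0 XOR 1 = 1
m2 = m1 OR r OR s = 1 OR 0 OR 1 = 1
m3 = u XNOR m2 = 1 XNOR 1 = 1
m4 = t XOR p = 0 XOR 1 = 1
m5 = t XOR s = 0 XOR 1 = 1
m6 = m3 XNOR u = 1 XNOR 1 = 1
m10 = m6 XNOR t = 1 XNOR 0 = 0
m12 = m2 XNOR t = 1 XNOR 0 = 0
m13 = m5 XOR m10 = 1 XOR 0 = 1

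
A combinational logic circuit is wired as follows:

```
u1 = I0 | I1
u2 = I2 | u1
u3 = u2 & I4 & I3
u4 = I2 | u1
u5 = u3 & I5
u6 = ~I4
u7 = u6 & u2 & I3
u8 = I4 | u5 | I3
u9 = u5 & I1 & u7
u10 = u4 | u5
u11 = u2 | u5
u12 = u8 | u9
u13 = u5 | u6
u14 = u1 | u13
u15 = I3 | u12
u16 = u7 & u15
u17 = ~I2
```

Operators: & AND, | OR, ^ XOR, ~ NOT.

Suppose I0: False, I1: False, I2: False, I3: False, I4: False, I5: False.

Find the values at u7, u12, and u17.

u1 = I0 OR I1 = False OR False = False
u2 = I2 OR u1 = False OR False = False
u3 = u2 AND I4 AND I3 = False AND False AND False = False
u5 = u3 AND I5 = False AND False = False
u6 = NOT I4 = NOT False = True
u7 = u6 AND u2 AND I3 = True AND False AND False = False
u8 = I4 OR u5 OR I3 = False OR False OR False = False
u9 = u5 AND I1 AND u7 = False AND False AND False = False
u12 = u8 OR u9 = False OR False = False
u17 = NOT I2 = NOT False = True

u7 = False; u12 = False; u17 = True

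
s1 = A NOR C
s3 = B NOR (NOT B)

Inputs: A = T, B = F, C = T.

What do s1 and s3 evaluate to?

s1 = T NOR T = F
s3 = F NOR (NOT F) = F

s1 = F; s3 = F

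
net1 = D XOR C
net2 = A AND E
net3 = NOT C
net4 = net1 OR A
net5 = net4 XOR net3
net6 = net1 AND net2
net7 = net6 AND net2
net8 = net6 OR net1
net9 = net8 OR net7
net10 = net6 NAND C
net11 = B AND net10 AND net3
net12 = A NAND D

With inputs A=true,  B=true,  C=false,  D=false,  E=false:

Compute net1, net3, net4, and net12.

net1 = false, net3 = true, net4 = true, net12 = true

net1 = D XOR C = false XOR false = false
net3 = NOT C = NOT false = true
net4 = net1 OR A = false OR true = true
net12 = A NAND D = true NAND false = true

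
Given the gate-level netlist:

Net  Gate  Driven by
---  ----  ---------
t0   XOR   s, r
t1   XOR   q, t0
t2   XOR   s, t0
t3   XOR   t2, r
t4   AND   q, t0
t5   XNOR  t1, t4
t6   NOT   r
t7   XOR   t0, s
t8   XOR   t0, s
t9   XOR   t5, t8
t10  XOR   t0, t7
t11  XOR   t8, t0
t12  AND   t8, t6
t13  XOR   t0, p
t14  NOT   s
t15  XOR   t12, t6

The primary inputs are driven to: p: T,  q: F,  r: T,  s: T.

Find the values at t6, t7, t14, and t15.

t6 = F, t7 = T, t14 = F, t15 = F

t0 = s XOR r = T XOR T = F
t6 = NOT r = NOT T = F
t7 = t0 XOR s = F XOR T = T
t8 = t0 XOR s = F XOR T = T
t12 = t8 AND t6 = T AND F = F
t14 = NOT s = NOT T = F
t15 = t12 XOR t6 = F XOR F = F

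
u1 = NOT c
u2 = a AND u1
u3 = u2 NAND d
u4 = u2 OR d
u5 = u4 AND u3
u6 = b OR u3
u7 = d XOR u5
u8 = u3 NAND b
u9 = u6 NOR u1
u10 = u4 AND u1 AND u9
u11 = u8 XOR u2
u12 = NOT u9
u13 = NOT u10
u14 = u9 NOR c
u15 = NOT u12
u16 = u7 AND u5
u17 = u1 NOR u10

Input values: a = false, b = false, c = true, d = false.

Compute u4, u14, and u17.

u1 = NOT c = NOT true = false
u2 = a AND u1 = false AND false = false
u3 = u2 NAND d = false NAND false = true
u4 = u2 OR d = false OR false = false
u6 = b OR u3 = false OR true = true
u9 = u6 NOR u1 = true NOR false = false
u10 = u4 AND u1 AND u9 = false AND false AND false = false
u14 = u9 NOR c = false NOR true = false
u17 = u1 NOR u10 = false NOR false = true

u4 = false, u14 = false, u17 = true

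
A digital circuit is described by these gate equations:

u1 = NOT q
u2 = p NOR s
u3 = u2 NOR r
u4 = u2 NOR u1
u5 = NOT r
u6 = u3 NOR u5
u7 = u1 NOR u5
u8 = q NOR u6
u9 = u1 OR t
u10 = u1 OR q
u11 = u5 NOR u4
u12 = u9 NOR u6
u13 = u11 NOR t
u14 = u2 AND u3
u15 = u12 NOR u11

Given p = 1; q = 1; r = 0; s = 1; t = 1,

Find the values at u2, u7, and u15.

u1 = NOT q = NOT 1 = 0
u2 = p NOR s = 1 NOR 1 = 0
u3 = u2 NOR r = 0 NOR 0 = 1
u4 = u2 NOR u1 = 0 NOR 0 = 1
u5 = NOT r = NOT 0 = 1
u6 = u3 NOR u5 = 1 NOR 1 = 0
u7 = u1 NOR u5 = 0 NOR 1 = 0
u9 = u1 OR t = 0 OR 1 = 1
u11 = u5 NOR u4 = 1 NOR 1 = 0
u12 = u9 NOR u6 = 1 NOR 0 = 0
u15 = u12 NOR u11 = 0 NOR 0 = 1

u2 = 0  u7 = 0  u15 = 1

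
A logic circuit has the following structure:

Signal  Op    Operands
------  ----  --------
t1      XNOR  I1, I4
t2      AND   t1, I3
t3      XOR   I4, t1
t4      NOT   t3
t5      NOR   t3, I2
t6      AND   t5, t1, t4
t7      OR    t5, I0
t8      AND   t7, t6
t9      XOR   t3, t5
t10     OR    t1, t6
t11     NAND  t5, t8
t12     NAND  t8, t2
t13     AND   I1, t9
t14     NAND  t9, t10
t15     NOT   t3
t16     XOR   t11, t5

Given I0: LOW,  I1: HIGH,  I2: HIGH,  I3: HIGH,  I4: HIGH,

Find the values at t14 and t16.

t1 = I1 XNOR I4 = HIGH XNOR HIGH = HIGH
t3 = I4 XOR t1 = HIGH XOR HIGH = LOW
t4 = NOT t3 = NOT LOW = HIGH
t5 = t3 NOR I2 = LOW NOR HIGH = LOW
t6 = t5 AND t1 AND t4 = LOW AND HIGH AND HIGH = LOW
t7 = t5 OR I0 = LOW OR LOW = LOW
t8 = t7 AND t6 = LOW AND LOW = LOW
t9 = t3 XOR t5 = LOW XOR LOW = LOW
t10 = t1 OR t6 = HIGH OR LOW = HIGH
t11 = t5 NAND t8 = LOW NAND LOW = HIGH
t14 = t9 NAND t10 = LOW NAND HIGH = HIGH
t16 = t11 XOR t5 = HIGH XOR LOW = HIGH

t14 = HIGH, t16 = HIGH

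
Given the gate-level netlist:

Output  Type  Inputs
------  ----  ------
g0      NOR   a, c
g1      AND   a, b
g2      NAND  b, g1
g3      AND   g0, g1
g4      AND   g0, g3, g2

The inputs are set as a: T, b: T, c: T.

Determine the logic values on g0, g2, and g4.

g0 = a NOR c = T NOR T = F
g1 = a AND b = T AND T = T
g2 = b NAND g1 = T NAND T = F
g3 = g0 AND g1 = F AND T = F
g4 = g0 AND g3 AND g2 = F AND F AND F = F

g0 = F; g2 = F; g4 = F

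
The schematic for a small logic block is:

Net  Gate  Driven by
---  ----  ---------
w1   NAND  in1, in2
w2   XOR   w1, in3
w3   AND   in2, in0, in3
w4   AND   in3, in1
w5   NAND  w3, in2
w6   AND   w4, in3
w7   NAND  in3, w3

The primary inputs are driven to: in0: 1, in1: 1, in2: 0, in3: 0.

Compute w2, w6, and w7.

w1 = in1 NAND in2 = 1 NAND 0 = 1
w2 = w1 XOR in3 = 1 XOR 0 = 1
w3 = in2 AND in0 AND in3 = 0 AND 1 AND 0 = 0
w4 = in3 AND in1 = 0 AND 1 = 0
w6 = w4 AND in3 = 0 AND 0 = 0
w7 = in3 NAND w3 = 0 NAND 0 = 1

w2 = 1; w6 = 0; w7 = 1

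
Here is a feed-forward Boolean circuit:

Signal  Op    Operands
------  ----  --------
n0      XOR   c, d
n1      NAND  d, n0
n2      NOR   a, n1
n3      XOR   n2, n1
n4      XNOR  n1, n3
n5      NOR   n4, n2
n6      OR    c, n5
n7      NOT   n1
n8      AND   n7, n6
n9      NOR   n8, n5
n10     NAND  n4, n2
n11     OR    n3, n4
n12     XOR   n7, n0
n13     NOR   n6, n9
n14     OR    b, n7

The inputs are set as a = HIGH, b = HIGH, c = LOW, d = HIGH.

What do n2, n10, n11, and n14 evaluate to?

n0 = c XOR d = LOW XOR HIGH = HIGH
n1 = d NAND n0 = HIGH NAND HIGH = LOW
n2 = a NOR n1 = HIGH NOR LOW = LOW
n3 = n2 XOR n1 = LOW XOR LOW = LOW
n4 = n1 XNOR n3 = LOW XNOR LOW = HIGH
n7 = NOT n1 = NOT LOW = HIGH
n10 = n4 NAND n2 = HIGH NAND LOW = HIGH
n11 = n3 OR n4 = LOW OR HIGH = HIGH
n14 = b OR n7 = HIGH OR HIGH = HIGH

n2 = LOW, n10 = HIGH, n11 = HIGH, n14 = HIGH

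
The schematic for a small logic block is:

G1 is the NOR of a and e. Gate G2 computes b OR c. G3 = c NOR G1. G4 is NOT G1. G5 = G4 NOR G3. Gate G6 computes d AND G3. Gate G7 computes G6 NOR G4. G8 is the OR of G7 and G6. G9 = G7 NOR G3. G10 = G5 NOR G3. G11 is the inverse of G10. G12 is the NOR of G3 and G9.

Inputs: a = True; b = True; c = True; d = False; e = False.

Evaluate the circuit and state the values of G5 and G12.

G5 = False; G12 = False

G1 = a NOR e = True NOR False = False
G3 = c NOR G1 = True NOR False = False
G4 = NOT G1 = NOT False = True
G5 = G4 NOR G3 = True NOR False = False
G6 = d AND G3 = False AND False = False
G7 = G6 NOR G4 = False NOR True = False
G9 = G7 NOR G3 = False NOR False = True
G12 = G3 NOR G9 = False NOR True = False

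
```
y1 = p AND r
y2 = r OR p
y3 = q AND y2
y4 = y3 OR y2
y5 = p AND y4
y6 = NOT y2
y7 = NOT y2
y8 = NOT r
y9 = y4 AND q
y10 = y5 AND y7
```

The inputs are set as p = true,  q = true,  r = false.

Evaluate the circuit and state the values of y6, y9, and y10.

y6 = false  y9 = true  y10 = false

y2 = r OR p = false OR true = true
y3 = q AND y2 = true AND true = true
y4 = y3 OR y2 = true OR true = true
y5 = p AND y4 = true AND true = true
y6 = NOT y2 = NOT true = false
y7 = NOT y2 = NOT true = false
y9 = y4 AND q = true AND true = true
y10 = y5 AND y7 = true AND false = false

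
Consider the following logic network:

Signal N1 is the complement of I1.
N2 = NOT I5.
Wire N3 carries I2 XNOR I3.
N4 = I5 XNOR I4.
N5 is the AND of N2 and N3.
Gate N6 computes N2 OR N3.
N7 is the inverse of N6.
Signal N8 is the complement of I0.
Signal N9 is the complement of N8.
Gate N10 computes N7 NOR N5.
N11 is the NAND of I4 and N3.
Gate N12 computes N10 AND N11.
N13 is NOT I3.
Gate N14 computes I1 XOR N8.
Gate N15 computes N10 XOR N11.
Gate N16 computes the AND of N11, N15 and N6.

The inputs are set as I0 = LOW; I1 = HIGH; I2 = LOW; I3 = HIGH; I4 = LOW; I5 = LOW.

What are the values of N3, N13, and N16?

N3 = LOW; N13 = LOW; N16 = LOW

N2 = NOT I5 = NOT LOW = HIGH
N3 = I2 XNOR I3 = LOW XNOR HIGH = LOW
N5 = N2 AND N3 = HIGH AND LOW = LOW
N6 = N2 OR N3 = HIGH OR LOW = HIGH
N7 = NOT N6 = NOT HIGH = LOW
N10 = N7 NOR N5 = LOW NOR LOW = HIGH
N11 = I4 NAND N3 = LOW NAND LOW = HIGH
N13 = NOT I3 = NOT HIGH = LOW
N15 = N10 XOR N11 = HIGH XOR HIGH = LOW
N16 = N11 AND N15 AND N6 = HIGH AND LOW AND HIGH = LOW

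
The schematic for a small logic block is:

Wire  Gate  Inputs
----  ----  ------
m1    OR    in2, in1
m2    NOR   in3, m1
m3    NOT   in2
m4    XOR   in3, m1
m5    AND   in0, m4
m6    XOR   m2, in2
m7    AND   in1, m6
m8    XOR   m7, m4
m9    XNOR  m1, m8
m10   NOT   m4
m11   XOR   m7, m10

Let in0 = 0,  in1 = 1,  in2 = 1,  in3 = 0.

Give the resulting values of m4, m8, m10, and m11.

m4 = 1  m8 = 0  m10 = 0  m11 = 1

m1 = in2 OR in1 = 1 OR 1 = 1
m2 = in3 NOR m1 = 0 NOR 1 = 0
m4 = in3 XOR m1 = 0 XOR 1 = 1
m6 = m2 XOR in2 = 0 XOR 1 = 1
m7 = in1 AND m6 = 1 AND 1 = 1
m8 = m7 XOR m4 = 1 XOR 1 = 0
m10 = NOT m4 = NOT 1 = 0
m11 = m7 XOR m10 = 1 XOR 0 = 1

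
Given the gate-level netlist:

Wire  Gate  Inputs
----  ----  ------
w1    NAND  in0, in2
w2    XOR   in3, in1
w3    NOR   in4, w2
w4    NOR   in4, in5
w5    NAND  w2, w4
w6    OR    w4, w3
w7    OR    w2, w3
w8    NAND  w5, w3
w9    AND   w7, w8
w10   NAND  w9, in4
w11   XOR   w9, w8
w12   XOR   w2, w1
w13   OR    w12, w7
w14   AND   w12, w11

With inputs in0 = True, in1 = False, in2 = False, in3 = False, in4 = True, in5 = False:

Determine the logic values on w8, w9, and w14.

w8 = True; w9 = False; w14 = True

w1 = in0 NAND in2 = True NAND False = True
w2 = in3 XOR in1 = False XOR False = False
w3 = in4 NOR w2 = True NOR False = False
w4 = in4 NOR in5 = True NOR False = False
w5 = w2 NAND w4 = False NAND False = True
w7 = w2 OR w3 = False OR False = False
w8 = w5 NAND w3 = True NAND False = True
w9 = w7 AND w8 = False AND True = False
w11 = w9 XOR w8 = False XOR True = True
w12 = w2 XOR w1 = False XOR True = True
w14 = w12 AND w11 = True AND True = True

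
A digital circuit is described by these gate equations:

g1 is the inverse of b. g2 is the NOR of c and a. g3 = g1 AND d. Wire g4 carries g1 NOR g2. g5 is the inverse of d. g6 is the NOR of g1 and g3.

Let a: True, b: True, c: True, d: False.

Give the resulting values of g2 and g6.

g1 = NOT b = NOT True = False
g2 = c NOR a = True NOR True = False
g3 = g1 AND d = False AND False = False
g6 = g1 NOR g3 = False NOR False = True

g2 = False, g6 = True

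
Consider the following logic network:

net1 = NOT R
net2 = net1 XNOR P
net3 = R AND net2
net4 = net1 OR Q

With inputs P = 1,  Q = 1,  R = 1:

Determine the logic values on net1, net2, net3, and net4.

net1 = NOT R = NOT 1 = 0
net2 = net1 XNOR P = 0 XNOR 1 = 0
net3 = R AND net2 = 1 AND 0 = 0
net4 = net1 OR Q = 0 OR 1 = 1

net1 = 0; net2 = 0; net3 = 0; net4 = 1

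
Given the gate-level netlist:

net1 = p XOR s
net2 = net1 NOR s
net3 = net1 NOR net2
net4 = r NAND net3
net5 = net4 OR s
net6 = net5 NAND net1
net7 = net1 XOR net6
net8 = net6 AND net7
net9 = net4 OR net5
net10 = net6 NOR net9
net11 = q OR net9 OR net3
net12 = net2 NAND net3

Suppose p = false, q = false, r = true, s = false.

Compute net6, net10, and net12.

net1 = p XOR s = false XOR false = false
net2 = net1 NOR s = false NOR false = true
net3 = net1 NOR net2 = false NOR true = false
net4 = r NAND net3 = true NAND false = true
net5 = net4 OR s = true OR false = true
net6 = net5 NAND net1 = true NAND false = true
net9 = net4 OR net5 = true OR true = true
net10 = net6 NOR net9 = true NOR true = false
net12 = net2 NAND net3 = true NAND false = true

net6 = true; net10 = false; net12 = true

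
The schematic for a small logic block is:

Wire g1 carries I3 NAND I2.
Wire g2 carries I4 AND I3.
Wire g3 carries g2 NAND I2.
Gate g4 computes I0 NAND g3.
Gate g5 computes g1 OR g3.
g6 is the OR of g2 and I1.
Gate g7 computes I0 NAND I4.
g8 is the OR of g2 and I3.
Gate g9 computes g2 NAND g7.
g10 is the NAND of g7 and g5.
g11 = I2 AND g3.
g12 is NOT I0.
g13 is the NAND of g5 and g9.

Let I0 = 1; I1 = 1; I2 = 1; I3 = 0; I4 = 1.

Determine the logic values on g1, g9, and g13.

g1 = I3 NAND I2 = 0 NAND 1 = 1
g2 = I4 AND I3 = 1 AND 0 = 0
g3 = g2 NAND I2 = 0 NAND 1 = 1
g5 = g1 OR g3 = 1 OR 1 = 1
g7 = I0 NAND I4 = 1 NAND 1 = 0
g9 = g2 NAND g7 = 0 NAND 0 = 1
g13 = g5 NAND g9 = 1 NAND 1 = 0

g1 = 1, g9 = 1, g13 = 0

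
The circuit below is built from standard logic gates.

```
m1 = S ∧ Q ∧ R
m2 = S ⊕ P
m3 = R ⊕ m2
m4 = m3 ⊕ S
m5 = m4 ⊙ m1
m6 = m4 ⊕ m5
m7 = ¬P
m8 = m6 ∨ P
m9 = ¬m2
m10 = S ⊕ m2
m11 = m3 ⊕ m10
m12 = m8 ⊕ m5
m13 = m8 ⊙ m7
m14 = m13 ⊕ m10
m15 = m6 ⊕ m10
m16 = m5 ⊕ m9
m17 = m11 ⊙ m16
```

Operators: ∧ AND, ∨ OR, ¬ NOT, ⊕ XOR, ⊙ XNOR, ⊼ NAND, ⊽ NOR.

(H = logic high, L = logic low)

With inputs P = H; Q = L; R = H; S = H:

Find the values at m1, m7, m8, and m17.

m1 = L, m7 = L, m8 = H, m17 = H

m1 = S AND Q AND R = H AND L AND H = L
m2 = S XOR P = H XOR H = L
m3 = R XOR m2 = H XOR L = H
m4 = m3 XOR S = H XOR H = L
m5 = m4 XNOR m1 = L XNOR L = H
m6 = m4 XOR m5 = L XOR H = H
m7 = NOT P = NOT H = L
m8 = m6 OR P = H OR H = H
m9 = NOT m2 = NOT L = H
m10 = S XOR m2 = H XOR L = H
m11 = m3 XOR m10 = H XOR H = L
m16 = m5 XOR m9 = H XOR H = L
m17 = m11 XNOR m16 = L XNOR L = H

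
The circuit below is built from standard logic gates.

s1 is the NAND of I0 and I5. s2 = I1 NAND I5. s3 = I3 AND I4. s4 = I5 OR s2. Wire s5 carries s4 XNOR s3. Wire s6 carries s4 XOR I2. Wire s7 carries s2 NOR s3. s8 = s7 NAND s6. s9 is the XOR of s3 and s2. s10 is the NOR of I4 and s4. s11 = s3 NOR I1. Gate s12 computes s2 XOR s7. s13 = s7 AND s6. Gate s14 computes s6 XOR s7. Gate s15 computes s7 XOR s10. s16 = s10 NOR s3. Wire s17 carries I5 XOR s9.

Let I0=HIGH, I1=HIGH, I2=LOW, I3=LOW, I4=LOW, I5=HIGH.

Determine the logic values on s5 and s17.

s5 = LOW, s17 = HIGH

s2 = I1 NAND I5 = HIGH NAND HIGH = LOW
s3 = I3 AND I4 = LOW AND LOW = LOW
s4 = I5 OR s2 = HIGH OR LOW = HIGH
s5 = s4 XNOR s3 = HIGH XNOR LOW = LOW
s9 = s3 XOR s2 = LOW XOR LOW = LOW
s17 = I5 XOR s9 = HIGH XOR LOW = HIGH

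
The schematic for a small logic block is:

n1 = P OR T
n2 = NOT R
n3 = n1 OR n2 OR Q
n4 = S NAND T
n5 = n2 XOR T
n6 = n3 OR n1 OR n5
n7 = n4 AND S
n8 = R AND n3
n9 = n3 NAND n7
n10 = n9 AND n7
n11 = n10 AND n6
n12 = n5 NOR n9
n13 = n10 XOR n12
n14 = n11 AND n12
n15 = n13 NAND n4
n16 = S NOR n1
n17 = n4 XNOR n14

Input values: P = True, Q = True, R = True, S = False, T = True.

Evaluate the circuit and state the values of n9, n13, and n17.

n9 = True  n13 = False  n17 = False

n1 = P OR T = True OR True = True
n2 = NOT R = NOT True = False
n3 = n1 OR n2 OR Q = True OR False OR True = True
n4 = S NAND T = False NAND True = True
n5 = n2 XOR T = False XOR True = True
n6 = n3 OR n1 OR n5 = True OR True OR True = True
n7 = n4 AND S = True AND False = False
n9 = n3 NAND n7 = True NAND False = True
n10 = n9 AND n7 = True AND False = False
n11 = n10 AND n6 = False AND True = False
n12 = n5 NOR n9 = True NOR True = False
n13 = n10 XOR n12 = False XOR False = False
n14 = n11 AND n12 = False AND False = False
n17 = n4 XNOR n14 = True XNOR False = False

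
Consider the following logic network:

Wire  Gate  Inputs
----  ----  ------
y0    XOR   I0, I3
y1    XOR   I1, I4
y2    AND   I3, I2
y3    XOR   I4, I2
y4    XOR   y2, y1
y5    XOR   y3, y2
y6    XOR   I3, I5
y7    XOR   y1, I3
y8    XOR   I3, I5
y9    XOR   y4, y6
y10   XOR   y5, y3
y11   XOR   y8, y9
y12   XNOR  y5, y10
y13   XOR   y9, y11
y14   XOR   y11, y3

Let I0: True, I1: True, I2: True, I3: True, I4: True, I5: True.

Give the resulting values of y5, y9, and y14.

y5 = True; y9 = True; y14 = True

y1 = I1 XOR I4 = True XOR True = False
y2 = I3 AND I2 = True AND True = True
y3 = I4 XOR I2 = True XOR True = False
y4 = y2 XOR y1 = True XOR False = True
y5 = y3 XOR y2 = False XOR True = True
y6 = I3 XOR I5 = True XOR True = False
y8 = I3 XOR I5 = True XOR True = False
y9 = y4 XOR y6 = True XOR False = True
y11 = y8 XOR y9 = False XOR True = True
y14 = y11 XOR y3 = True XOR False = True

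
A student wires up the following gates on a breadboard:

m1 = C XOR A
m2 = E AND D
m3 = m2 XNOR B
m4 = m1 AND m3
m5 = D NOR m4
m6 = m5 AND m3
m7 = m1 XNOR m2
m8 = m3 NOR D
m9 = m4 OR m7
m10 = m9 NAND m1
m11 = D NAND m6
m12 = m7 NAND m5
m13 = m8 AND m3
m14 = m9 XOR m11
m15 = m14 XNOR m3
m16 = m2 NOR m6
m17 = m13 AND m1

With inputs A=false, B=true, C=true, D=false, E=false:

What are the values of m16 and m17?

m1 = C XOR A = true XOR false = true
m2 = E AND D = false AND false = false
m3 = m2 XNOR B = false XNOR true = false
m4 = m1 AND m3 = true AND false = false
m5 = D NOR m4 = false NOR false = true
m6 = m5 AND m3 = true AND false = false
m8 = m3 NOR D = false NOR false = true
m13 = m8 AND m3 = true AND false = false
m16 = m2 NOR m6 = false NOR false = true
m17 = m13 AND m1 = false AND true = false

m16 = true; m17 = false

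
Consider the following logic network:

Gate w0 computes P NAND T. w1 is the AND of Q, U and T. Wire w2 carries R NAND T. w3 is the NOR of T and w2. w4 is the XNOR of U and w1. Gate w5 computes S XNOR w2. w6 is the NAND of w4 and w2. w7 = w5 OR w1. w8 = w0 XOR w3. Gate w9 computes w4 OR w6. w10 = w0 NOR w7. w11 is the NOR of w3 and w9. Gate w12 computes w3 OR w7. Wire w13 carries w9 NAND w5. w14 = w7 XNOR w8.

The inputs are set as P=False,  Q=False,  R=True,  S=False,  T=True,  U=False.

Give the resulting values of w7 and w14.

w0 = P NAND T = False NAND True = True
w1 = Q AND U AND T = False AND False AND True = False
w2 = R NAND T = True NAND True = False
w3 = T NOR w2 = True NOR False = False
w5 = S XNOR w2 = False XNOR False = True
w7 = w5 OR w1 = True OR False = True
w8 = w0 XOR w3 = True XOR False = True
w14 = w7 XNOR w8 = True XNOR True = True

w7 = True  w14 = True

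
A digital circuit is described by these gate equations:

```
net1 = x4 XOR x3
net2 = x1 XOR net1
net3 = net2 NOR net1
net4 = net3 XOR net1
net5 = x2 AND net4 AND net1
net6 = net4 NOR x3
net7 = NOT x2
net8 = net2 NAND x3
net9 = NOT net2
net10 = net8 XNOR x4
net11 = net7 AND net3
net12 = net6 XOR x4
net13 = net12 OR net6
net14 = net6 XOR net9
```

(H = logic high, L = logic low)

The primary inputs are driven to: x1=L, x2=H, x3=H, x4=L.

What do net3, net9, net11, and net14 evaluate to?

net3 = L  net9 = L  net11 = L  net14 = L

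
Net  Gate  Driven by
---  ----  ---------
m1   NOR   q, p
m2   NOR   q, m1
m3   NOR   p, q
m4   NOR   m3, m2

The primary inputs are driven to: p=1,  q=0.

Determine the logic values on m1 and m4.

m1 = q NOR p = 0 NOR 1 = 0
m2 = q NOR m1 = 0 NOR 0 = 1
m3 = p NOR q = 1 NOR 0 = 0
m4 = m3 NOR m2 = 0 NOR 1 = 0

m1 = 0, m4 = 0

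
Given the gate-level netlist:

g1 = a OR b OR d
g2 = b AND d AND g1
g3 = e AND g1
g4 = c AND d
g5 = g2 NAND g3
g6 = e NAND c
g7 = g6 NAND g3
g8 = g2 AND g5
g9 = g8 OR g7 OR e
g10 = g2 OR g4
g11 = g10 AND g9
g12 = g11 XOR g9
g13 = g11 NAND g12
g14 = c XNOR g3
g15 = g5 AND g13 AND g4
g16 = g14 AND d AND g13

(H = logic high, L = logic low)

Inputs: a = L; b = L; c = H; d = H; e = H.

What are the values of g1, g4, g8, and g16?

g1 = H  g4 = H  g8 = L  g16 = H

g1 = a OR b OR d = L OR L OR H = H
g2 = b AND d AND g1 = L AND H AND H = L
g3 = e AND g1 = H AND H = H
g4 = c AND d = H AND H = H
g5 = g2 NAND g3 = L NAND H = H
g6 = e NAND c = H NAND H = L
g7 = g6 NAND g3 = L NAND H = H
g8 = g2 AND g5 = L AND H = L
g9 = g8 OR g7 OR e = L OR H OR H = H
g10 = g2 OR g4 = L OR H = H
g11 = g10 AND g9 = H AND H = H
g12 = g11 XOR g9 = H XOR H = L
g13 = g11 NAND g12 = H NAND L = H
g14 = c XNOR g3 = H XNOR H = H
g16 = g14 AND d AND g13 = H AND H AND H = H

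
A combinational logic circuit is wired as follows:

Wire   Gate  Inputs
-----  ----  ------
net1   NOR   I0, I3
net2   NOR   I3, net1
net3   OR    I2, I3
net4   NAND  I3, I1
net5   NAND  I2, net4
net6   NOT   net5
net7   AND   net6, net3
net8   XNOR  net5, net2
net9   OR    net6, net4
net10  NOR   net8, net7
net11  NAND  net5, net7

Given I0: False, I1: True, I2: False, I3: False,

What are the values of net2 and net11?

net2 = False, net11 = True

net1 = I0 NOR I3 = False NOR False = True
net2 = I3 NOR net1 = False NOR True = False
net3 = I2 OR I3 = False OR False = False
net4 = I3 NAND I1 = False NAND True = True
net5 = I2 NAND net4 = False NAND True = True
net6 = NOT net5 = NOT True = False
net7 = net6 AND net3 = False AND False = False
net11 = net5 NAND net7 = True NAND False = True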